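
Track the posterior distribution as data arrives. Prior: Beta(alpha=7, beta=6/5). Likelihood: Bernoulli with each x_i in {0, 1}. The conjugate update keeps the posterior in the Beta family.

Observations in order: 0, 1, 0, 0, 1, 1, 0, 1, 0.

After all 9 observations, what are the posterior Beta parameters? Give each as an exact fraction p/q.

alpha=11, beta=31/5

obs 1: x=0 → posterior Beta(7, 11/5)
obs 2: x=1 → posterior Beta(8, 11/5)
obs 3: x=0 → posterior Beta(8, 16/5)
obs 4: x=0 → posterior Beta(8, 21/5)
obs 5: x=1 → posterior Beta(9, 21/5)
obs 6: x=1 → posterior Beta(10, 21/5)
obs 7: x=0 → posterior Beta(10, 26/5)
obs 8: x=1 → posterior Beta(11, 26/5)
obs 9: x=0 → posterior Beta(11, 31/5)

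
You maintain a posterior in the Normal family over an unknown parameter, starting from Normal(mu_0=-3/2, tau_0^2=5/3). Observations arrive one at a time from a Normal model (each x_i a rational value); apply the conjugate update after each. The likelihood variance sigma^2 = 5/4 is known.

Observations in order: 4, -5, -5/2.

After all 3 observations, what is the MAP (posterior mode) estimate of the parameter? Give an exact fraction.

-37/30

obs 1: x=4 → posterior Normal(23/14, 5/7)
obs 2: x=-5 → posterior Normal(-17/22, 5/11)
obs 3: x=-5/2 → posterior Normal(-37/30, 1/3)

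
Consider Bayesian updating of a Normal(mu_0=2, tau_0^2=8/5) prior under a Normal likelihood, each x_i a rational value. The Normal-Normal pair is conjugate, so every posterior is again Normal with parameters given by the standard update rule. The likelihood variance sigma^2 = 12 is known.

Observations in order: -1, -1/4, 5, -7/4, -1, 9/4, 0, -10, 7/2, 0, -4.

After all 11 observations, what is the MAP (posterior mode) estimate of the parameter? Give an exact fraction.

obs 1: x=-1 → posterior Normal(28/17, 24/17)
obs 2: x=-1/4 → posterior Normal(55/38, 24/19)
obs 3: x=5 → posterior Normal(25/14, 8/7)
obs 4: x=-7/4 → posterior Normal(34/23, 24/23)
obs 5: x=-1 → posterior Normal(32/25, 24/25)
obs 6: x=9/4 → posterior Normal(73/54, 8/9)
obs 7: x=0 → posterior Normal(73/58, 24/29)
obs 8: x=-10 → posterior Normal(33/62, 24/31)
obs 9: x=7/2 → posterior Normal(47/66, 8/11)
obs 10: x=0 → posterior Normal(47/70, 24/35)
obs 11: x=-4 → posterior Normal(31/74, 24/37)

31/74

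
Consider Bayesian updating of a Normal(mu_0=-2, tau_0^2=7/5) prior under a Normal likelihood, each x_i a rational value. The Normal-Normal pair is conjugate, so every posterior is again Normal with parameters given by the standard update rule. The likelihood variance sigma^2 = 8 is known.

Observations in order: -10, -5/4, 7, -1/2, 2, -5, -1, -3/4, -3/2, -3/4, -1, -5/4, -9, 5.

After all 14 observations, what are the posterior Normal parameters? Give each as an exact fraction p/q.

mu_0=-103/69, tau_0^2=28/69

obs 1: x=-10 → posterior Normal(-150/47, 56/47)
obs 2: x=-5/4 → posterior Normal(-635/216, 28/27)
obs 3: x=7 → posterior Normal(-439/244, 56/61)
obs 4: x=-1/2 → posterior Normal(-453/272, 14/17)
obs 5: x=2 → posterior Normal(-397/300, 56/75)
obs 6: x=-5 → posterior Normal(-537/328, 28/41)
obs 7: x=-1 → posterior Normal(-565/356, 56/89)
obs 8: x=-3/4 → posterior Normal(-293/192, 7/12)
obs 9: x=-3/2 → posterior Normal(-157/103, 56/103)
obs 10: x=-3/4 → posterior Normal(-59/40, 28/55)
obs 11: x=-1 → posterior Normal(-677/468, 56/117)
obs 12: x=-5/4 → posterior Normal(-89/62, 14/31)
obs 13: x=-9 → posterior Normal(-241/131, 56/131)
obs 14: x=5 → posterior Normal(-103/69, 28/69)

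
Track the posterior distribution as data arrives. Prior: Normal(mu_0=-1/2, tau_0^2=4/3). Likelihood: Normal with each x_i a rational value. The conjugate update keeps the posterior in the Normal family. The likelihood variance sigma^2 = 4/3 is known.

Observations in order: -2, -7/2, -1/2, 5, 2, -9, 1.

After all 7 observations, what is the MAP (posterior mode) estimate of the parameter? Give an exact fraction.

-15/16

obs 1: x=-2 → posterior Normal(-5/4, 2/3)
obs 2: x=-7/2 → posterior Normal(-2, 4/9)
obs 3: x=-1/2 → posterior Normal(-13/8, 1/3)
obs 4: x=5 → posterior Normal(-3/10, 4/15)
obs 5: x=2 → posterior Normal(1/12, 2/9)
obs 6: x=-9 → posterior Normal(-17/14, 4/21)
obs 7: x=1 → posterior Normal(-15/16, 1/6)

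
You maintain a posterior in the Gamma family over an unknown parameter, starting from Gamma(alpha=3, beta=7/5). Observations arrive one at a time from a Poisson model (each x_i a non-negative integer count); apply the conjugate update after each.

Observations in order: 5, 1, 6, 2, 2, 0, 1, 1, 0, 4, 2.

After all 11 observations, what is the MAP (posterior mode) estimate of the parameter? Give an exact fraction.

65/31

obs 1: x=5 → posterior Gamma(8, 12/5)
obs 2: x=1 → posterior Gamma(9, 17/5)
obs 3: x=6 → posterior Gamma(15, 22/5)
obs 4: x=2 → posterior Gamma(17, 27/5)
obs 5: x=2 → posterior Gamma(19, 32/5)
obs 6: x=0 → posterior Gamma(19, 37/5)
obs 7: x=1 → posterior Gamma(20, 42/5)
obs 8: x=1 → posterior Gamma(21, 47/5)
obs 9: x=0 → posterior Gamma(21, 52/5)
obs 10: x=4 → posterior Gamma(25, 57/5)
obs 11: x=2 → posterior Gamma(27, 62/5)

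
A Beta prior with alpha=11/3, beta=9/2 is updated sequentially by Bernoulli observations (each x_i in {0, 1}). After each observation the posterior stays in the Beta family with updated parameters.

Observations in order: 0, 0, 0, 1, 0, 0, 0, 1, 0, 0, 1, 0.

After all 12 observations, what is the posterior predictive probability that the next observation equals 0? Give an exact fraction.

obs 1: x=0 → posterior Beta(11/3, 11/2)
obs 2: x=0 → posterior Beta(11/3, 13/2)
obs 3: x=0 → posterior Beta(11/3, 15/2)
obs 4: x=1 → posterior Beta(14/3, 15/2)
obs 5: x=0 → posterior Beta(14/3, 17/2)
obs 6: x=0 → posterior Beta(14/3, 19/2)
obs 7: x=0 → posterior Beta(14/3, 21/2)
obs 8: x=1 → posterior Beta(17/3, 21/2)
obs 9: x=0 → posterior Beta(17/3, 23/2)
obs 10: x=0 → posterior Beta(17/3, 25/2)
obs 11: x=1 → posterior Beta(20/3, 25/2)
obs 12: x=0 → posterior Beta(20/3, 27/2)

81/121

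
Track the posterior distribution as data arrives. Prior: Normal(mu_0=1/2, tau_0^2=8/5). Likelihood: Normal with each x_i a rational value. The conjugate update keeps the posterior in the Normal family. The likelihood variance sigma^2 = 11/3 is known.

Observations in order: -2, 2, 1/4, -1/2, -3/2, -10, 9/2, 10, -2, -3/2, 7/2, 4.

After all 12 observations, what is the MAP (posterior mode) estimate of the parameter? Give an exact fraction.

379/686

obs 1: x=-2 → posterior Normal(-41/158, 88/79)
obs 2: x=2 → posterior Normal(55/206, 88/103)
obs 3: x=1/4 → posterior Normal(67/254, 88/127)
obs 4: x=-1/2 → posterior Normal(43/302, 88/151)
obs 5: x=-3/2 → posterior Normal(-29/350, 88/175)
obs 6: x=-10 → posterior Normal(-509/398, 88/199)
obs 7: x=9/2 → posterior Normal(-293/446, 88/223)
obs 8: x=10 → posterior Normal(187/494, 88/247)
obs 9: x=-2 → posterior Normal(91/542, 88/271)
obs 10: x=-3/2 → posterior Normal(19/590, 88/295)
obs 11: x=7/2 → posterior Normal(17/58, 8/29)
obs 12: x=4 → posterior Normal(379/686, 88/343)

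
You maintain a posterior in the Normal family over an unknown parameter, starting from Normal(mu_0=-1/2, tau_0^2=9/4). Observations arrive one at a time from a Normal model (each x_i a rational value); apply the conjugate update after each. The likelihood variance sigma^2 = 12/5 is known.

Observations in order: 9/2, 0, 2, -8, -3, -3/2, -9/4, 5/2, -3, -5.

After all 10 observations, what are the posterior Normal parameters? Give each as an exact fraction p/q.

mu_0=-857/664, tau_0^2=18/83

obs 1: x=9/2 → posterior Normal(119/62, 36/31)
obs 2: x=0 → posterior Normal(119/92, 18/23)
obs 3: x=2 → posterior Normal(179/122, 36/61)
obs 4: x=-8 → posterior Normal(-61/152, 9/19)
obs 5: x=-3 → posterior Normal(-151/182, 36/91)
obs 6: x=-3/2 → posterior Normal(-49/53, 18/53)
obs 7: x=-9/4 → posterior Normal(-527/484, 36/121)
obs 8: x=5/2 → posterior Normal(-377/544, 9/34)
obs 9: x=-3 → posterior Normal(-557/604, 36/151)
obs 10: x=-5 → posterior Normal(-857/664, 18/83)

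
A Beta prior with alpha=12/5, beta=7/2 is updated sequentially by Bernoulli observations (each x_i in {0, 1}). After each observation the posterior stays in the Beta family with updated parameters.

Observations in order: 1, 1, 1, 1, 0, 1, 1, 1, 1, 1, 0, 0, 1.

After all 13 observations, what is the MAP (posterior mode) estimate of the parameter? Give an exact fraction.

obs 1: x=1 → posterior Beta(17/5, 7/2)
obs 2: x=1 → posterior Beta(22/5, 7/2)
obs 3: x=1 → posterior Beta(27/5, 7/2)
obs 4: x=1 → posterior Beta(32/5, 7/2)
obs 5: x=0 → posterior Beta(32/5, 9/2)
obs 6: x=1 → posterior Beta(37/5, 9/2)
obs 7: x=1 → posterior Beta(42/5, 9/2)
obs 8: x=1 → posterior Beta(47/5, 9/2)
obs 9: x=1 → posterior Beta(52/5, 9/2)
obs 10: x=1 → posterior Beta(57/5, 9/2)
obs 11: x=0 → posterior Beta(57/5, 11/2)
obs 12: x=0 → posterior Beta(57/5, 13/2)
obs 13: x=1 → posterior Beta(62/5, 13/2)

114/169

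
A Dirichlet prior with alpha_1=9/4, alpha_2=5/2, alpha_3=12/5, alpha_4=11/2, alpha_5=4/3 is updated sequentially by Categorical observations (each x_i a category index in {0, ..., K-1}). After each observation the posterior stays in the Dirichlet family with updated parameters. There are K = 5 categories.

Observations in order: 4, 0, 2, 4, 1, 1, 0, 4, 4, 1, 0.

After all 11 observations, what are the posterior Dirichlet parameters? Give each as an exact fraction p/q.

alpha_1=21/4, alpha_2=11/2, alpha_3=17/5, alpha_4=11/2, alpha_5=16/3

obs 1: x=4 → posterior Dirichlet(9/4, 5/2, 12/5, 11/2, 7/3)
obs 2: x=0 → posterior Dirichlet(13/4, 5/2, 12/5, 11/2, 7/3)
obs 3: x=2 → posterior Dirichlet(13/4, 5/2, 17/5, 11/2, 7/3)
obs 4: x=4 → posterior Dirichlet(13/4, 5/2, 17/5, 11/2, 10/3)
obs 5: x=1 → posterior Dirichlet(13/4, 7/2, 17/5, 11/2, 10/3)
obs 6: x=1 → posterior Dirichlet(13/4, 9/2, 17/5, 11/2, 10/3)
obs 7: x=0 → posterior Dirichlet(17/4, 9/2, 17/5, 11/2, 10/3)
obs 8: x=4 → posterior Dirichlet(17/4, 9/2, 17/5, 11/2, 13/3)
obs 9: x=4 → posterior Dirichlet(17/4, 9/2, 17/5, 11/2, 16/3)
obs 10: x=1 → posterior Dirichlet(17/4, 11/2, 17/5, 11/2, 16/3)
obs 11: x=0 → posterior Dirichlet(21/4, 11/2, 17/5, 11/2, 16/3)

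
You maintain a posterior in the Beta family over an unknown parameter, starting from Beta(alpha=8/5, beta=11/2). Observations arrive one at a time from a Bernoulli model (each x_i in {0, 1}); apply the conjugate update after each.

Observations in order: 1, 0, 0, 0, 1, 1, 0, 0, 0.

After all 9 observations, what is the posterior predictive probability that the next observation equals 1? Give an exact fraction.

obs 1: x=1 → posterior Beta(13/5, 11/2)
obs 2: x=0 → posterior Beta(13/5, 13/2)
obs 3: x=0 → posterior Beta(13/5, 15/2)
obs 4: x=0 → posterior Beta(13/5, 17/2)
obs 5: x=1 → posterior Beta(18/5, 17/2)
obs 6: x=1 → posterior Beta(23/5, 17/2)
obs 7: x=0 → posterior Beta(23/5, 19/2)
obs 8: x=0 → posterior Beta(23/5, 21/2)
obs 9: x=0 → posterior Beta(23/5, 23/2)

2/7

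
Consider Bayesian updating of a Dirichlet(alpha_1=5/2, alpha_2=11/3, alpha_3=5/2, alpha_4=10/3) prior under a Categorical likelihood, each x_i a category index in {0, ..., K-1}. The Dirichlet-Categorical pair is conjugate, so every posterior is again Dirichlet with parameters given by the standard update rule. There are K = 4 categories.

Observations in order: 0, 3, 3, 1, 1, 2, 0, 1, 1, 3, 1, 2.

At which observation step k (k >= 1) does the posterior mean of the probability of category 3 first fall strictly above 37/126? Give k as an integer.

k = 2

obs 1: x=0 → posterior Dirichlet(7/2, 11/3, 5/2, 10/3)
obs 2: x=3 → posterior Dirichlet(7/2, 11/3, 5/2, 13/3)
obs 3: x=3 → posterior Dirichlet(7/2, 11/3, 5/2, 16/3)
obs 4: x=1 → posterior Dirichlet(7/2, 14/3, 5/2, 16/3)
obs 5: x=1 → posterior Dirichlet(7/2, 17/3, 5/2, 16/3)
obs 6: x=2 → posterior Dirichlet(7/2, 17/3, 7/2, 16/3)
obs 7: x=0 → posterior Dirichlet(9/2, 17/3, 7/2, 16/3)
obs 8: x=1 → posterior Dirichlet(9/2, 20/3, 7/2, 16/3)
obs 9: x=1 → posterior Dirichlet(9/2, 23/3, 7/2, 16/3)
obs 10: x=3 → posterior Dirichlet(9/2, 23/3, 7/2, 19/3)
obs 11: x=1 → posterior Dirichlet(9/2, 26/3, 7/2, 19/3)
obs 12: x=2 → posterior Dirichlet(9/2, 26/3, 9/2, 19/3)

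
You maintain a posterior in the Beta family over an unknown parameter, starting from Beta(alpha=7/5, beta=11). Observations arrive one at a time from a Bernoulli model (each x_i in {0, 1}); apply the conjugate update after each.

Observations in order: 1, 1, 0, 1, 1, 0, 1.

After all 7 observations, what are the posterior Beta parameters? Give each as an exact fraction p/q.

alpha=32/5, beta=13

obs 1: x=1 → posterior Beta(12/5, 11)
obs 2: x=1 → posterior Beta(17/5, 11)
obs 3: x=0 → posterior Beta(17/5, 12)
obs 4: x=1 → posterior Beta(22/5, 12)
obs 5: x=1 → posterior Beta(27/5, 12)
obs 6: x=0 → posterior Beta(27/5, 13)
obs 7: x=1 → posterior Beta(32/5, 13)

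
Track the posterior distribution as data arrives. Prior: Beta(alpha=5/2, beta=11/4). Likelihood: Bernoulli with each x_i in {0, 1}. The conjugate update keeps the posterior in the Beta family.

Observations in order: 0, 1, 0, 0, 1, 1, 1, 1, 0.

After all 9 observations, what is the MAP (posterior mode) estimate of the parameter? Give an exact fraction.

26/49

obs 1: x=0 → posterior Beta(5/2, 15/4)
obs 2: x=1 → posterior Beta(7/2, 15/4)
obs 3: x=0 → posterior Beta(7/2, 19/4)
obs 4: x=0 → posterior Beta(7/2, 23/4)
obs 5: x=1 → posterior Beta(9/2, 23/4)
obs 6: x=1 → posterior Beta(11/2, 23/4)
obs 7: x=1 → posterior Beta(13/2, 23/4)
obs 8: x=1 → posterior Beta(15/2, 23/4)
obs 9: x=0 → posterior Beta(15/2, 27/4)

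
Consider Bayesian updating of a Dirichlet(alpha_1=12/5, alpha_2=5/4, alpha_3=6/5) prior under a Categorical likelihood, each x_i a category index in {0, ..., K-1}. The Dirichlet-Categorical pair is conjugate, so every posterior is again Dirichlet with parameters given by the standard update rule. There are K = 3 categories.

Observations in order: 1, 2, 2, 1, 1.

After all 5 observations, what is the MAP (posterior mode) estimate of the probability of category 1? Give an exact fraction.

65/137

obs 1: x=1 → posterior Dirichlet(12/5, 9/4, 6/5)
obs 2: x=2 → posterior Dirichlet(12/5, 9/4, 11/5)
obs 3: x=2 → posterior Dirichlet(12/5, 9/4, 16/5)
obs 4: x=1 → posterior Dirichlet(12/5, 13/4, 16/5)
obs 5: x=1 → posterior Dirichlet(12/5, 17/4, 16/5)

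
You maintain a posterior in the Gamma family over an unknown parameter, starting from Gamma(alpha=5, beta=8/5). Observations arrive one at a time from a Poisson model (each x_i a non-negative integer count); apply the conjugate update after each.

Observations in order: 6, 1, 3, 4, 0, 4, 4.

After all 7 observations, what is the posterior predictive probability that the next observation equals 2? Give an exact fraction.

obs 1: x=6 → posterior Gamma(11, 13/5)
obs 2: x=1 → posterior Gamma(12, 18/5)
obs 3: x=3 → posterior Gamma(15, 23/5)
obs 4: x=4 → posterior Gamma(19, 28/5)
obs 5: x=0 → posterior Gamma(19, 33/5)
obs 6: x=4 → posterior Gamma(23, 38/5)
obs 7: x=4 → posterior Gamma(27, 43/5)

22217047795986796943723127466020749337932093725/105584975641997553306319238119284265644743196672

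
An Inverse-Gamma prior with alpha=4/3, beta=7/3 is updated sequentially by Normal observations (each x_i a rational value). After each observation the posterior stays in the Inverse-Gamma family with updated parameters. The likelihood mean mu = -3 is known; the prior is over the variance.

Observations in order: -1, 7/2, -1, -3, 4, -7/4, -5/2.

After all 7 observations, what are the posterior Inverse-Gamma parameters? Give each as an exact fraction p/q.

alpha=29/6, beta=5075/96

obs 1: x=-1 → posterior Inverse-Gamma(11/6, 13/3)
obs 2: x=7/2 → posterior Inverse-Gamma(7/3, 611/24)
obs 3: x=-1 → posterior Inverse-Gamma(17/6, 659/24)
obs 4: x=-3 → posterior Inverse-Gamma(10/3, 659/24)
obs 5: x=4 → posterior Inverse-Gamma(23/6, 1247/24)
obs 6: x=-7/4 → posterior Inverse-Gamma(13/3, 5063/96)
obs 7: x=-5/2 → posterior Inverse-Gamma(29/6, 5075/96)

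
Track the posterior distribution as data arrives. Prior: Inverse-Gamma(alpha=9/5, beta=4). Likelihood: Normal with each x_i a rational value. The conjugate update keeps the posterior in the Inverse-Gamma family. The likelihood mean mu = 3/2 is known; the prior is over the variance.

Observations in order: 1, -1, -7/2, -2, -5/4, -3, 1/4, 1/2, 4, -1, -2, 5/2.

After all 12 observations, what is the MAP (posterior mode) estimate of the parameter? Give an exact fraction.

4315/704

obs 1: x=1 → posterior Inverse-Gamma(23/10, 33/8)
obs 2: x=-1 → posterior Inverse-Gamma(14/5, 29/4)
obs 3: x=-7/2 → posterior Inverse-Gamma(33/10, 79/4)
obs 4: x=-2 → posterior Inverse-Gamma(19/5, 207/8)
obs 5: x=-5/4 → posterior Inverse-Gamma(43/10, 949/32)
obs 6: x=-3 → posterior Inverse-Gamma(24/5, 1273/32)
obs 7: x=1/4 → posterior Inverse-Gamma(53/10, 649/16)
obs 8: x=1/2 → posterior Inverse-Gamma(29/5, 657/16)
obs 9: x=4 → posterior Inverse-Gamma(63/10, 707/16)
obs 10: x=-1 → posterior Inverse-Gamma(34/5, 757/16)
obs 11: x=-2 → posterior Inverse-Gamma(73/10, 855/16)
obs 12: x=5/2 → posterior Inverse-Gamma(39/5, 863/16)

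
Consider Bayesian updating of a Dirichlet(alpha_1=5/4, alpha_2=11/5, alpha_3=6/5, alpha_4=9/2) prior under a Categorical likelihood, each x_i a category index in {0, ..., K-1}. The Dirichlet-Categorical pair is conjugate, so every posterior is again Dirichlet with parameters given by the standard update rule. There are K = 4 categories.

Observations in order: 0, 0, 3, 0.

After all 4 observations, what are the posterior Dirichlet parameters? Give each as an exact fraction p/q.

obs 1: x=0 → posterior Dirichlet(9/4, 11/5, 6/5, 9/2)
obs 2: x=0 → posterior Dirichlet(13/4, 11/5, 6/5, 9/2)
obs 3: x=3 → posterior Dirichlet(13/4, 11/5, 6/5, 11/2)
obs 4: x=0 → posterior Dirichlet(17/4, 11/5, 6/5, 11/2)

alpha_1=17/4, alpha_2=11/5, alpha_3=6/5, alpha_4=11/2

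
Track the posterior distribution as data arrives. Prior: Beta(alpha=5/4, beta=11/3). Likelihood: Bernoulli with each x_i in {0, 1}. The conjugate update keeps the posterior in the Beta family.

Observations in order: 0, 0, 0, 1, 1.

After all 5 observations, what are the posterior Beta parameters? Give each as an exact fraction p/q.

alpha=13/4, beta=20/3

obs 1: x=0 → posterior Beta(5/4, 14/3)
obs 2: x=0 → posterior Beta(5/4, 17/3)
obs 3: x=0 → posterior Beta(5/4, 20/3)
obs 4: x=1 → posterior Beta(9/4, 20/3)
obs 5: x=1 → posterior Beta(13/4, 20/3)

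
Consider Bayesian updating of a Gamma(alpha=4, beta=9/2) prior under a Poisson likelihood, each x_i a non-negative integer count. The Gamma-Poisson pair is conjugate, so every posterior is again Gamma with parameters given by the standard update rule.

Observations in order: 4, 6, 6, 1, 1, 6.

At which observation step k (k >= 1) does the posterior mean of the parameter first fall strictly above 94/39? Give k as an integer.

k = 3

obs 1: x=4 → posterior Gamma(8, 11/2)
obs 2: x=6 → posterior Gamma(14, 13/2)
obs 3: x=6 → posterior Gamma(20, 15/2)
obs 4: x=1 → posterior Gamma(21, 17/2)
obs 5: x=1 → posterior Gamma(22, 19/2)
obs 6: x=6 → posterior Gamma(28, 21/2)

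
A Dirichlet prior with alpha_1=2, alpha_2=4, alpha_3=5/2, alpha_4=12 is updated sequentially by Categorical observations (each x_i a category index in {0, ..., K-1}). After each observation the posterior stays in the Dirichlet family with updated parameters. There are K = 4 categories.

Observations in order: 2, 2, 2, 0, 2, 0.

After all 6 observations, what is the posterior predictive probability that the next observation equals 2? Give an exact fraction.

13/53

obs 1: x=2 → posterior Dirichlet(2, 4, 7/2, 12)
obs 2: x=2 → posterior Dirichlet(2, 4, 9/2, 12)
obs 3: x=2 → posterior Dirichlet(2, 4, 11/2, 12)
obs 4: x=0 → posterior Dirichlet(3, 4, 11/2, 12)
obs 5: x=2 → posterior Dirichlet(3, 4, 13/2, 12)
obs 6: x=0 → posterior Dirichlet(4, 4, 13/2, 12)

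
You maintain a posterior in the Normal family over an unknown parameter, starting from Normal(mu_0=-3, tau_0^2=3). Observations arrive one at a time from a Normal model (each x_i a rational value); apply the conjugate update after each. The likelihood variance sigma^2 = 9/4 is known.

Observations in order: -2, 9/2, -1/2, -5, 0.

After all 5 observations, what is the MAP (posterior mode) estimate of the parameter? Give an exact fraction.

-21/23

obs 1: x=-2 → posterior Normal(-17/7, 9/7)
obs 2: x=9/2 → posterior Normal(1/11, 9/11)
obs 3: x=-1/2 → posterior Normal(-1/15, 3/5)
obs 4: x=-5 → posterior Normal(-21/19, 9/19)
obs 5: x=0 → posterior Normal(-21/23, 9/23)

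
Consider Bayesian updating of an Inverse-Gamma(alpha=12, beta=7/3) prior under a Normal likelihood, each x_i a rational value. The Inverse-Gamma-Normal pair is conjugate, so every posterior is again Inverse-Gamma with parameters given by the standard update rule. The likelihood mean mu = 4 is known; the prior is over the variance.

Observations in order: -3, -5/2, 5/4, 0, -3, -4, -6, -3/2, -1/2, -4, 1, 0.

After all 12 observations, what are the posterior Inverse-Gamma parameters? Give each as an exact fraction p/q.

alpha=18, beta=22655/96

obs 1: x=-3 → posterior Inverse-Gamma(25/2, 161/6)
obs 2: x=-5/2 → posterior Inverse-Gamma(13, 1151/24)
obs 3: x=5/4 → posterior Inverse-Gamma(27/2, 4967/96)
obs 4: x=0 → posterior Inverse-Gamma(14, 5735/96)
obs 5: x=-3 → posterior Inverse-Gamma(29/2, 8087/96)
obs 6: x=-4 → posterior Inverse-Gamma(15, 11159/96)
obs 7: x=-6 → posterior Inverse-Gamma(31/2, 15959/96)
obs 8: x=-3/2 → posterior Inverse-Gamma(16, 17411/96)
obs 9: x=-1/2 → posterior Inverse-Gamma(33/2, 18383/96)
obs 10: x=-4 → posterior Inverse-Gamma(17, 21455/96)
obs 11: x=1 → posterior Inverse-Gamma(35/2, 21887/96)
obs 12: x=0 → posterior Inverse-Gamma(18, 22655/96)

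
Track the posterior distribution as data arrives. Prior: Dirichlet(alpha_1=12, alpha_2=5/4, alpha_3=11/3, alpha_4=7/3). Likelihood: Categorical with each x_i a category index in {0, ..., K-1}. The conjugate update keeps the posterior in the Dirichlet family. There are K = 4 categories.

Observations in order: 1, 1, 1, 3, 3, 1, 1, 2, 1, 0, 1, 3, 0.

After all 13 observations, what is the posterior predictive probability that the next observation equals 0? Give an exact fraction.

obs 1: x=1 → posterior Dirichlet(12, 9/4, 11/3, 7/3)
obs 2: x=1 → posterior Dirichlet(12, 13/4, 11/3, 7/3)
obs 3: x=1 → posterior Dirichlet(12, 17/4, 11/3, 7/3)
obs 4: x=3 → posterior Dirichlet(12, 17/4, 11/3, 10/3)
obs 5: x=3 → posterior Dirichlet(12, 17/4, 11/3, 13/3)
obs 6: x=1 → posterior Dirichlet(12, 21/4, 11/3, 13/3)
obs 7: x=1 → posterior Dirichlet(12, 25/4, 11/3, 13/3)
obs 8: x=2 → posterior Dirichlet(12, 25/4, 14/3, 13/3)
obs 9: x=1 → posterior Dirichlet(12, 29/4, 14/3, 13/3)
obs 10: x=0 → posterior Dirichlet(13, 29/4, 14/3, 13/3)
obs 11: x=1 → posterior Dirichlet(13, 33/4, 14/3, 13/3)
obs 12: x=3 → posterior Dirichlet(13, 33/4, 14/3, 16/3)
obs 13: x=0 → posterior Dirichlet(14, 33/4, 14/3, 16/3)

56/129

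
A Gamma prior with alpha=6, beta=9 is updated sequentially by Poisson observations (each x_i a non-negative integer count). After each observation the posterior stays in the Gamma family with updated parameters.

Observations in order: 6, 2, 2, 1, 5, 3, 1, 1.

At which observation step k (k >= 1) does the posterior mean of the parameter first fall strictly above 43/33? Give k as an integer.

k = 3

obs 1: x=6 → posterior Gamma(12, 10)
obs 2: x=2 → posterior Gamma(14, 11)
obs 3: x=2 → posterior Gamma(16, 12)
obs 4: x=1 → posterior Gamma(17, 13)
obs 5: x=5 → posterior Gamma(22, 14)
obs 6: x=3 → posterior Gamma(25, 15)
obs 7: x=1 → posterior Gamma(26, 16)
obs 8: x=1 → posterior Gamma(27, 17)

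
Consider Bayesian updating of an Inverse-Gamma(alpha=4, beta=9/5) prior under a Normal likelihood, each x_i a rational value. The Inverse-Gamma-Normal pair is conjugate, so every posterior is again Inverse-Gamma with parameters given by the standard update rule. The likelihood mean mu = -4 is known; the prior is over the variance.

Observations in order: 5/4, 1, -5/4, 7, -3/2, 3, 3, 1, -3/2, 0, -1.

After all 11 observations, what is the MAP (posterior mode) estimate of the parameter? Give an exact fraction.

4603/280

obs 1: x=5/4 → posterior Inverse-Gamma(9/2, 2493/160)
obs 2: x=1 → posterior Inverse-Gamma(5, 4493/160)
obs 3: x=-5/4 → posterior Inverse-Gamma(11/2, 2549/80)
obs 4: x=7 → posterior Inverse-Gamma(6, 7389/80)
obs 5: x=-3/2 → posterior Inverse-Gamma(13/2, 7639/80)
obs 6: x=3 → posterior Inverse-Gamma(7, 9599/80)
obs 7: x=3 → posterior Inverse-Gamma(15/2, 11559/80)
obs 8: x=1 → posterior Inverse-Gamma(8, 12559/80)
obs 9: x=-3/2 → posterior Inverse-Gamma(17/2, 12809/80)
obs 10: x=0 → posterior Inverse-Gamma(9, 13449/80)
obs 11: x=-1 → posterior Inverse-Gamma(19/2, 13809/80)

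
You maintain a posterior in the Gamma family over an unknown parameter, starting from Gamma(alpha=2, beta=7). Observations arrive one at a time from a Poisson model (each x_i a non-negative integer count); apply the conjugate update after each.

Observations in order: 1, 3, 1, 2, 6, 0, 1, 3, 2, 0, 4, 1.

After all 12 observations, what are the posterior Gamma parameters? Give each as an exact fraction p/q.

obs 1: x=1 → posterior Gamma(3, 8)
obs 2: x=3 → posterior Gamma(6, 9)
obs 3: x=1 → posterior Gamma(7, 10)
obs 4: x=2 → posterior Gamma(9, 11)
obs 5: x=6 → posterior Gamma(15, 12)
obs 6: x=0 → posterior Gamma(15, 13)
obs 7: x=1 → posterior Gamma(16, 14)
obs 8: x=3 → posterior Gamma(19, 15)
obs 9: x=2 → posterior Gamma(21, 16)
obs 10: x=0 → posterior Gamma(21, 17)
obs 11: x=4 → posterior Gamma(25, 18)
obs 12: x=1 → posterior Gamma(26, 19)

alpha=26, beta=19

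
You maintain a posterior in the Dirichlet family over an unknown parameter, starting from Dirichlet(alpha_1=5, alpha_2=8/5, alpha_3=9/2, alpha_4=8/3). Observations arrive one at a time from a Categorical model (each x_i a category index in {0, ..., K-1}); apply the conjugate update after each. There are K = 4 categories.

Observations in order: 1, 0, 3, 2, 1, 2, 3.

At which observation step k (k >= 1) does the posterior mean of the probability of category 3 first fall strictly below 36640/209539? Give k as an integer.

obs 1: x=1 → posterior Dirichlet(5, 13/5, 9/2, 8/3)
obs 2: x=0 → posterior Dirichlet(6, 13/5, 9/2, 8/3)
obs 3: x=3 → posterior Dirichlet(6, 13/5, 9/2, 11/3)
obs 4: x=2 → posterior Dirichlet(6, 13/5, 11/2, 11/3)
obs 5: x=1 → posterior Dirichlet(6, 18/5, 11/2, 11/3)
obs 6: x=2 → posterior Dirichlet(6, 18/5, 13/2, 11/3)
obs 7: x=3 → posterior Dirichlet(6, 18/5, 13/2, 14/3)

k = 2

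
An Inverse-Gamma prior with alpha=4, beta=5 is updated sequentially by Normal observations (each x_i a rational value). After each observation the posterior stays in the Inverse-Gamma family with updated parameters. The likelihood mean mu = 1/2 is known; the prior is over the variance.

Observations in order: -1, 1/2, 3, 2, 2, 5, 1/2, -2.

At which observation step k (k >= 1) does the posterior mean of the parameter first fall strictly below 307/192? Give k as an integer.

k = 2

obs 1: x=-1 → posterior Inverse-Gamma(9/2, 49/8)
obs 2: x=1/2 → posterior Inverse-Gamma(5, 49/8)
obs 3: x=3 → posterior Inverse-Gamma(11/2, 37/4)
obs 4: x=2 → posterior Inverse-Gamma(6, 83/8)
obs 5: x=2 → posterior Inverse-Gamma(13/2, 23/2)
obs 6: x=5 → posterior Inverse-Gamma(7, 173/8)
obs 7: x=1/2 → posterior Inverse-Gamma(15/2, 173/8)
obs 8: x=-2 → posterior Inverse-Gamma(8, 99/4)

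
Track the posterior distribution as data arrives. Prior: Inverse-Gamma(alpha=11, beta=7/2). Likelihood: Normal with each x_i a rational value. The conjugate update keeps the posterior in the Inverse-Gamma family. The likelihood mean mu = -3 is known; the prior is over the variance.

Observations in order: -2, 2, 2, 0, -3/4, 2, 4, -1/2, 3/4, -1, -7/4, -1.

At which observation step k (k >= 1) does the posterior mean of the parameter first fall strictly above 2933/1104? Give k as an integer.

k = 4

obs 1: x=-2 → posterior Inverse-Gamma(23/2, 4)
obs 2: x=2 → posterior Inverse-Gamma(12, 33/2)
obs 3: x=2 → posterior Inverse-Gamma(25/2, 29)
obs 4: x=0 → posterior Inverse-Gamma(13, 67/2)
obs 5: x=-3/4 → posterior Inverse-Gamma(27/2, 1153/32)
obs 6: x=2 → posterior Inverse-Gamma(14, 1553/32)
obs 7: x=4 → posterior Inverse-Gamma(29/2, 2337/32)
obs 8: x=-1/2 → posterior Inverse-Gamma(15, 2437/32)
obs 9: x=3/4 → posterior Inverse-Gamma(31/2, 1331/16)
obs 10: x=-1 → posterior Inverse-Gamma(16, 1363/16)
obs 11: x=-7/4 → posterior Inverse-Gamma(33/2, 2751/32)
obs 12: x=-1 → posterior Inverse-Gamma(17, 2815/32)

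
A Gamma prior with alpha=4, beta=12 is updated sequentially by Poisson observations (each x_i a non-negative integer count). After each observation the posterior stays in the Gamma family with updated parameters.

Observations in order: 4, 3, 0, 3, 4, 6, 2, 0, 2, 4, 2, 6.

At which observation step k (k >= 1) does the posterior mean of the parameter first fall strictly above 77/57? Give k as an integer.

obs 1: x=4 → posterior Gamma(8, 13)
obs 2: x=3 → posterior Gamma(11, 14)
obs 3: x=0 → posterior Gamma(11, 15)
obs 4: x=3 → posterior Gamma(14, 16)
obs 5: x=4 → posterior Gamma(18, 17)
obs 6: x=6 → posterior Gamma(24, 18)
obs 7: x=2 → posterior Gamma(26, 19)
obs 8: x=0 → posterior Gamma(26, 20)
obs 9: x=2 → posterior Gamma(28, 21)
obs 10: x=4 → posterior Gamma(32, 22)
obs 11: x=2 → posterior Gamma(34, 23)
obs 12: x=6 → posterior Gamma(40, 24)

k = 7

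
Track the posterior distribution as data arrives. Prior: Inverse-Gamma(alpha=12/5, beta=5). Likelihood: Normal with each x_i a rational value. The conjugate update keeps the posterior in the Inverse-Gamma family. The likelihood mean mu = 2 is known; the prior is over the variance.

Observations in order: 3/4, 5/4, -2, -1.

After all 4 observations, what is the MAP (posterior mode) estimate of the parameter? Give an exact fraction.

obs 1: x=3/4 → posterior Inverse-Gamma(29/10, 185/32)
obs 2: x=5/4 → posterior Inverse-Gamma(17/5, 97/16)
obs 3: x=-2 → posterior Inverse-Gamma(39/10, 225/16)
obs 4: x=-1 → posterior Inverse-Gamma(22/5, 297/16)

55/16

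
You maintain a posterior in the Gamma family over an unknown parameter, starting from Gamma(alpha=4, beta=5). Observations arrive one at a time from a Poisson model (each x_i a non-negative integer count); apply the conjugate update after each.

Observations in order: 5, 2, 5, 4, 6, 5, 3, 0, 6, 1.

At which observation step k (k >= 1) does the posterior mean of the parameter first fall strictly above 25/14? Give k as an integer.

k = 3

obs 1: x=5 → posterior Gamma(9, 6)
obs 2: x=2 → posterior Gamma(11, 7)
obs 3: x=5 → posterior Gamma(16, 8)
obs 4: x=4 → posterior Gamma(20, 9)
obs 5: x=6 → posterior Gamma(26, 10)
obs 6: x=5 → posterior Gamma(31, 11)
obs 7: x=3 → posterior Gamma(34, 12)
obs 8: x=0 → posterior Gamma(34, 13)
obs 9: x=6 → posterior Gamma(40, 14)
obs 10: x=1 → posterior Gamma(41, 15)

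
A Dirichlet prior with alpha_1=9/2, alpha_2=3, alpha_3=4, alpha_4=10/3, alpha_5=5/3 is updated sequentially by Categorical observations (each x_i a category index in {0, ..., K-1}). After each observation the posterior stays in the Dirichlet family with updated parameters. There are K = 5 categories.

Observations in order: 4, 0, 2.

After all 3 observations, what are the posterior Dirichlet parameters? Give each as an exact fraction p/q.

alpha_1=11/2, alpha_2=3, alpha_3=5, alpha_4=10/3, alpha_5=8/3

obs 1: x=4 → posterior Dirichlet(9/2, 3, 4, 10/3, 8/3)
obs 2: x=0 → posterior Dirichlet(11/2, 3, 4, 10/3, 8/3)
obs 3: x=2 → posterior Dirichlet(11/2, 3, 5, 10/3, 8/3)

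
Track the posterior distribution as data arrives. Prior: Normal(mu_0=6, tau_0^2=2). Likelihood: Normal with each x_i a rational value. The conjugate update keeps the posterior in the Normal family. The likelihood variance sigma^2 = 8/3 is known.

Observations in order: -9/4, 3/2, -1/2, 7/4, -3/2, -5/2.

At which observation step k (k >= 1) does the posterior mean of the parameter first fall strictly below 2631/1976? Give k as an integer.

obs 1: x=-9/4 → posterior Normal(69/28, 8/7)
obs 2: x=3/2 → posterior Normal(87/40, 4/5)
obs 3: x=-1/2 → posterior Normal(81/52, 8/13)
obs 4: x=7/4 → posterior Normal(51/32, 1/2)
obs 5: x=-3/2 → posterior Normal(21/19, 8/19)
obs 6: x=-5/2 → posterior Normal(27/44, 4/11)

k = 5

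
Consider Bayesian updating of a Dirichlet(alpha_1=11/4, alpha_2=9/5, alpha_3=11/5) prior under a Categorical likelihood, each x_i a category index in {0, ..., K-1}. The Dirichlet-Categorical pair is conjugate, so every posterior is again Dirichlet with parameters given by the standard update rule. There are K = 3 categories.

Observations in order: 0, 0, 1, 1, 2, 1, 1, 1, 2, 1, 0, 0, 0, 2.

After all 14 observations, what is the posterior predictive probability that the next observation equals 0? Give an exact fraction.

obs 1: x=0 → posterior Dirichlet(15/4, 9/5, 11/5)
obs 2: x=0 → posterior Dirichlet(19/4, 9/5, 11/5)
obs 3: x=1 → posterior Dirichlet(19/4, 14/5, 11/5)
obs 4: x=1 → posterior Dirichlet(19/4, 19/5, 11/5)
obs 5: x=2 → posterior Dirichlet(19/4, 19/5, 16/5)
obs 6: x=1 → posterior Dirichlet(19/4, 24/5, 16/5)
obs 7: x=1 → posterior Dirichlet(19/4, 29/5, 16/5)
obs 8: x=1 → posterior Dirichlet(19/4, 34/5, 16/5)
obs 9: x=2 → posterior Dirichlet(19/4, 34/5, 21/5)
obs 10: x=1 → posterior Dirichlet(19/4, 39/5, 21/5)
obs 11: x=0 → posterior Dirichlet(23/4, 39/5, 21/5)
obs 12: x=0 → posterior Dirichlet(27/4, 39/5, 21/5)
obs 13: x=0 → posterior Dirichlet(31/4, 39/5, 21/5)
obs 14: x=2 → posterior Dirichlet(31/4, 39/5, 26/5)

31/83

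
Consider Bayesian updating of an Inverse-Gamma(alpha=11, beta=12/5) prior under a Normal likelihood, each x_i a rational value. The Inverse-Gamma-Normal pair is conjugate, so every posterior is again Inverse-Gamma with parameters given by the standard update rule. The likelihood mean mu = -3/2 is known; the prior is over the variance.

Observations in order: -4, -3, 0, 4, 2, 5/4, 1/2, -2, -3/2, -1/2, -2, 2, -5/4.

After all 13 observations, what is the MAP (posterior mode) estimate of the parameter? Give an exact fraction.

obs 1: x=-4 → posterior Inverse-Gamma(23/2, 221/40)
obs 2: x=-3 → posterior Inverse-Gamma(12, 133/20)
obs 3: x=0 → posterior Inverse-Gamma(25/2, 311/40)
obs 4: x=4 → posterior Inverse-Gamma(13, 229/10)
obs 5: x=2 → posterior Inverse-Gamma(27/2, 1161/40)
obs 6: x=5/4 → posterior Inverse-Gamma(14, 5249/160)
obs 7: x=1/2 → posterior Inverse-Gamma(29/2, 5569/160)
obs 8: x=-2 → posterior Inverse-Gamma(15, 5589/160)
obs 9: x=-3/2 → posterior Inverse-Gamma(31/2, 5589/160)
obs 10: x=-1/2 → posterior Inverse-Gamma(16, 5669/160)
obs 11: x=-2 → posterior Inverse-Gamma(33/2, 5689/160)
obs 12: x=2 → posterior Inverse-Gamma(17, 6669/160)
obs 13: x=-5/4 → posterior Inverse-Gamma(35/2, 3337/80)

3337/1480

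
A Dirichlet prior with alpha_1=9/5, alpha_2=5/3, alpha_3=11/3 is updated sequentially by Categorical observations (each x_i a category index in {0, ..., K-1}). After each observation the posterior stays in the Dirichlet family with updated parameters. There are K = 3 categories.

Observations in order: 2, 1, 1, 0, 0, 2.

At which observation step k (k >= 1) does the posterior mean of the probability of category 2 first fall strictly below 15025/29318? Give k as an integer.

obs 1: x=2 → posterior Dirichlet(9/5, 5/3, 14/3)
obs 2: x=1 → posterior Dirichlet(9/5, 8/3, 14/3)
obs 3: x=1 → posterior Dirichlet(9/5, 11/3, 14/3)
obs 4: x=0 → posterior Dirichlet(14/5, 11/3, 14/3)
obs 5: x=0 → posterior Dirichlet(19/5, 11/3, 14/3)
obs 6: x=2 → posterior Dirichlet(19/5, 11/3, 17/3)

k = 2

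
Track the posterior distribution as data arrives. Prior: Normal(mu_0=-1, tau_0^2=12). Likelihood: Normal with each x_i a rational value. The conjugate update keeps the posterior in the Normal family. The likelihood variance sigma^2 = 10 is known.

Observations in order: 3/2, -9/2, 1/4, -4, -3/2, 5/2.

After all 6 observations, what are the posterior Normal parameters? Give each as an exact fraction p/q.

obs 1: x=3/2 → posterior Normal(4/11, 60/11)
obs 2: x=-9/2 → posterior Normal(-23/17, 60/17)
obs 3: x=1/4 → posterior Normal(-43/46, 60/23)
obs 4: x=-4 → posterior Normal(-91/58, 60/29)
obs 5: x=-3/2 → posterior Normal(-109/70, 12/7)
obs 6: x=5/2 → posterior Normal(-79/82, 60/41)

mu_0=-79/82, tau_0^2=60/41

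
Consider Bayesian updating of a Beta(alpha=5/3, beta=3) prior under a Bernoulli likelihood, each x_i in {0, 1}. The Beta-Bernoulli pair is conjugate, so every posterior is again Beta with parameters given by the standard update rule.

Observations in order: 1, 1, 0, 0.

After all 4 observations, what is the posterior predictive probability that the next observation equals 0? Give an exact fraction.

obs 1: x=1 → posterior Beta(8/3, 3)
obs 2: x=1 → posterior Beta(11/3, 3)
obs 3: x=0 → posterior Beta(11/3, 4)
obs 4: x=0 → posterior Beta(11/3, 5)

15/26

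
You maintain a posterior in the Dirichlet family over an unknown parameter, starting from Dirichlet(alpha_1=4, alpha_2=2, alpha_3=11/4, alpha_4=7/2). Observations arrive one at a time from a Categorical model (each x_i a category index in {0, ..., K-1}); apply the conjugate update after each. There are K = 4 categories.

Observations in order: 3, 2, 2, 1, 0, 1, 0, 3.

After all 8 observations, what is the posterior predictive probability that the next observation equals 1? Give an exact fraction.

16/81

obs 1: x=3 → posterior Dirichlet(4, 2, 11/4, 9/2)
obs 2: x=2 → posterior Dirichlet(4, 2, 15/4, 9/2)
obs 3: x=2 → posterior Dirichlet(4, 2, 19/4, 9/2)
obs 4: x=1 → posterior Dirichlet(4, 3, 19/4, 9/2)
obs 5: x=0 → posterior Dirichlet(5, 3, 19/4, 9/2)
obs 6: x=1 → posterior Dirichlet(5, 4, 19/4, 9/2)
obs 7: x=0 → posterior Dirichlet(6, 4, 19/4, 9/2)
obs 8: x=3 → posterior Dirichlet(6, 4, 19/4, 11/2)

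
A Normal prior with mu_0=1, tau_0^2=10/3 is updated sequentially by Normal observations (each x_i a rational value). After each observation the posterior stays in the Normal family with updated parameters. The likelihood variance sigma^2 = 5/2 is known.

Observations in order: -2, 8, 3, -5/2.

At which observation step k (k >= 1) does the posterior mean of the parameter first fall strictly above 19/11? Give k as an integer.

k = 2

obs 1: x=-2 → posterior Normal(-5/7, 10/7)
obs 2: x=8 → posterior Normal(27/11, 10/11)
obs 3: x=3 → posterior Normal(13/5, 2/3)
obs 4: x=-5/2 → posterior Normal(29/19, 10/19)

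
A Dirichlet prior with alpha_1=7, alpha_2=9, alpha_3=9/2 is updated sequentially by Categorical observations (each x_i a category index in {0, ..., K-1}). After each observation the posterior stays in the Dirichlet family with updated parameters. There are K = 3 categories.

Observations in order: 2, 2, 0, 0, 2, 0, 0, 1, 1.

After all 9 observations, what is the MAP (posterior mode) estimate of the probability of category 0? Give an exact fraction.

obs 1: x=2 → posterior Dirichlet(7, 9, 11/2)
obs 2: x=2 → posterior Dirichlet(7, 9, 13/2)
obs 3: x=0 → posterior Dirichlet(8, 9, 13/2)
obs 4: x=0 → posterior Dirichlet(9, 9, 13/2)
obs 5: x=2 → posterior Dirichlet(9, 9, 15/2)
obs 6: x=0 → posterior Dirichlet(10, 9, 15/2)
obs 7: x=0 → posterior Dirichlet(11, 9, 15/2)
obs 8: x=1 → posterior Dirichlet(11, 10, 15/2)
obs 9: x=1 → posterior Dirichlet(11, 11, 15/2)

20/53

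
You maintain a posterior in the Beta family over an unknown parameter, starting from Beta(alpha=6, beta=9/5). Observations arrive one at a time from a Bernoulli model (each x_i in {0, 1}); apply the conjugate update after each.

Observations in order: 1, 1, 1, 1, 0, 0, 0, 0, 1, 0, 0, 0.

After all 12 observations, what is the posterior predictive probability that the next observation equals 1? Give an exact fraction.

obs 1: x=1 → posterior Beta(7, 9/5)
obs 2: x=1 → posterior Beta(8, 9/5)
obs 3: x=1 → posterior Beta(9, 9/5)
obs 4: x=1 → posterior Beta(10, 9/5)
obs 5: x=0 → posterior Beta(10, 14/5)
obs 6: x=0 → posterior Beta(10, 19/5)
obs 7: x=0 → posterior Beta(10, 24/5)
obs 8: x=0 → posterior Beta(10, 29/5)
obs 9: x=1 → posterior Beta(11, 29/5)
obs 10: x=0 → posterior Beta(11, 34/5)
obs 11: x=0 → posterior Beta(11, 39/5)
obs 12: x=0 → posterior Beta(11, 44/5)

5/9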